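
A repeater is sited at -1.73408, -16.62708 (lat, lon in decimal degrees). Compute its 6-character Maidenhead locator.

II18qg

Add 180° to longitude and 90° to latitude: 163.3729, 88.2659.
Field (20°×10°, letters A–R): 163.3729/20 → 8 → I, 88.2659/10 → 8 → I; chars II.
Square (2°×1°, digits 0–9): 3.3729/2 → 1, 8.2659/1 → 8; chars 18.
Subsquare (5′×2.5′, letters a–x): 1.3729/0.0833333 → 16 → q, 0.2659/0.0416667 → 6 → g; chars qg.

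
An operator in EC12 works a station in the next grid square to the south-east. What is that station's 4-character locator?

EC21

Longitude square 1; +1 → 2.
Latitude square 2; −1 → 1.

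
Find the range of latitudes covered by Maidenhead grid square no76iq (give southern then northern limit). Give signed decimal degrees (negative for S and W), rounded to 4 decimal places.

Field N=13, O=14: +13·20° lon, +14·10° lat → SW at lon 80°, lat 50°.
Square 7, 6: +7·2° lon, +6·1° lat → SW at lon 94°, lat 56°.
Subsquare i=8, q=16: +8·0.0833333° lon, +16·0.0416667° lat → SW at lon 94.6667°, lat 56.6667°.
Cell spans 0.0833333° lon × 0.0416667° lat.
south 56.6667, north 56.7083.

56.6667, 56.7083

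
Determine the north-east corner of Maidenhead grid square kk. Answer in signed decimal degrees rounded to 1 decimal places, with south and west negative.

20.0, 40.0

Field K=10, K=10: +10·20° lon, +10·10° lat → SW at lon 20°, lat 10°.
Cell spans 20° lon × 10° lat. NE corner is SW corner plus one full cell.
latitude 20.0, longitude 40.0.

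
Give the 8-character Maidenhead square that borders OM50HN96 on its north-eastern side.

Longitude extended square 9; +1 → 10, wraps to 0, carry into subsquare.
Longitude subsquare h = 7; +1 → 8 = i.
Latitude extended square 6; +1 → 7.

OM50in07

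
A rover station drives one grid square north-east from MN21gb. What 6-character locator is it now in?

MN21hc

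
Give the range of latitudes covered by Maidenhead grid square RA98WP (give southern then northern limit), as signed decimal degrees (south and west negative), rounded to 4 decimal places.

-81.3750, -81.3333

Field R=17, A=0: +17·20° lon, +0·10° lat → SW at lon 160°, lat -90°.
Square 9, 8: +9·2° lon, +8·1° lat → SW at lon 178°, lat -82°.
Subsquare w=22, p=15: +22·0.0833333° lon, +15·0.0416667° lat → SW at lon 179.833°, lat -81.375°.
Cell spans 0.0833333° lon × 0.0416667° lat.
south -81.3750, north -81.3333.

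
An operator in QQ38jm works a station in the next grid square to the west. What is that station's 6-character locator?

Longitude subsquare j = 9; −1 → 8 = i.
The latitude characters are unchanged.

QQ38im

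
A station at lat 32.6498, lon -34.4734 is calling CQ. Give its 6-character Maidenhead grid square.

HM22sp

Shift to the Maidenhead origin (180°W, 90°S): lon 145.5266, lat 122.6498.
Field (20°×10°, letters A–R): lon ⌊145.5266/20⌋ = 7 → H; lat ⌊122.6498/10⌋ = 12 → M.
Square (2°×1°, digits 0–9): lon ⌊5.5266/2⌋ = 2; lat ⌊2.6498/1⌋ = 2.
Subsquare (5′×2.5′, letters a–x): lon ⌊1.5266/0.0833333⌋ = 18 → s; lat ⌊0.6498/0.0416667⌋ = 15 → p.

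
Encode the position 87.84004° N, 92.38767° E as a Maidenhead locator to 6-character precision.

NR67eu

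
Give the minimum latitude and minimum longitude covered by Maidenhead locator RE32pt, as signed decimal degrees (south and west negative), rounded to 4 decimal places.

-47.2083, 167.2500

Field R=17, E=4: +17·20° lon, +4·10° lat → SW at lon 160°, lat -50°.
Square 3, 2: +3·2° lon, +2·1° lat → SW at lon 166°, lat -48°.
Subsquare p=15, t=19: +15·0.0833333° lon, +19·0.0416667° lat → SW at lon 167.25°, lat -47.2083°.
latitude -47.2083, longitude 167.2500.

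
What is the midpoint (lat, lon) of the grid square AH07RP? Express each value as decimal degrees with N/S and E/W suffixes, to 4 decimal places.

Field A=0, H=7: +0·20° lon, +7·10° lat → SW at lon -180°, lat -20°.
Square 0, 7: +0·2° lon, +7·1° lat → SW at lon -180°, lat -13°.
Subsquare r=17, p=15: +17·0.0833333° lon, +15·0.0416667° lat → SW at lon -178.583°, lat -12.375°.
Cell spans 0.0833333° lon × 0.0416667° lat. Centre is SW corner plus half of each.
latitude 12.3542° S, longitude 178.5417° W.

12.3542° S, 178.5417° W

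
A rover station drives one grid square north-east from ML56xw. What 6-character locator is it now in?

Longitude subsquare x = 23; +1 → 24, wraps to 0 = a, carry into square.
Longitude square 5; +1 → 6.
Latitude subsquare w = 22; +1 → 23 = x.

ML66ax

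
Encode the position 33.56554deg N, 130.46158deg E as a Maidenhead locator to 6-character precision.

PM53fn

Offset from 180°W / 90°S: lon 310.4616°, lat 123.5655°.
Field: lon ⌊310.4616/20⌋ = 15 → P; lat ⌊123.5655/10⌋ = 12 → M.
Square: lon ⌊10.4616/2⌋ = 5; lat ⌊3.5655/1⌋ = 3.
Subsquare: lon ⌊0.4616/0.0833333⌋ = 5 → f; lat ⌊0.5655/0.0416667⌋ = 13 → n.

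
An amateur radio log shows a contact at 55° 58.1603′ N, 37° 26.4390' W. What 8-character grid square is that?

HO15gx72

Offset from 180°W / 90°S: lon 142.55935°, lat 145.96934°.
Field: 142.55935/20 → 7 → H, 145.96934/10 → 14 → O; chars HO.
Square: 2.55935/2 → 1, 5.96934/1 → 5; chars 15.
Subsquare: 0.55935/0.0833333 → 6 → g, 0.96934/0.0416667 → 23 → x; chars gx.
Extended square: 0.05935/0.00833333 → 7, 0.01100/0.00416667 → 2; chars 72.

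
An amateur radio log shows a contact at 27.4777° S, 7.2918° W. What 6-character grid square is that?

IG62im

Add 180° to longitude and 90° to latitude: 172.7082, 62.5223.
Field (20°×10°, letters A–R): lon ⌊172.7082/20⌋ = 8 → I; lat ⌊62.5223/10⌋ = 6 → G.
Square (2°×1°, digits 0–9): lon ⌊12.7082/2⌋ = 6; lat ⌊2.5223/1⌋ = 2.
Subsquare (5′×2.5′, letters a–x): lon ⌊0.7082/0.0833333⌋ = 8 → i; lat ⌊0.5223/0.0416667⌋ = 12 → m.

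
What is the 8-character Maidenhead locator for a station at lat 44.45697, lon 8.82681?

JN44jk99

Shift to the Maidenhead origin (180°W, 90°S): lon 188.82681, lat 134.45697.
Field: lon ⌊188.82681/20⌋ = 9 → J; lat ⌊134.45697/10⌋ = 13 → N.
Square: lon ⌊8.82681/2⌋ = 4; lat ⌊4.45697/1⌋ = 4.
Subsquare: lon ⌊0.82681/0.0833333⌋ = 9 → j; lat ⌊0.45697/0.0416667⌋ = 10 → k.
Extended square: lon ⌊0.07681/0.00833333⌋ = 9; lat ⌊0.04030/0.00416667⌋ = 9.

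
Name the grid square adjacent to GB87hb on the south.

Latitude subsquare b = 1; −1 → 0 = a.
The longitude characters are unchanged.

GB87ha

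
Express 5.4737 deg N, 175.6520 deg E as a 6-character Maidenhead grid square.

RJ75tl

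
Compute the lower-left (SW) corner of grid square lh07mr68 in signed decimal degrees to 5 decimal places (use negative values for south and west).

-12.25833, 41.05000

Field L=11, H=7: +11·20° lon, +7·10° lat → SW at lon 40°, lat -20°.
Square 0, 7: +0·2° lon, +7·1° lat → SW at lon 40°, lat -13°.
Subsquare m=12, r=17: +12·0.0833333° lon, +17·0.0416667° lat → SW at lon 41°, lat -12.2917°.
Extended square 6, 8: +6·0.00833333° lon, +8·0.00416667° lat → SW at lon 41.05°, lat -12.2583°.
latitude -12.25833, longitude 41.05000.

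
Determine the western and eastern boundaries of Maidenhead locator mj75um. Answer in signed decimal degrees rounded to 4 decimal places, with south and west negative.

Field M=12, J=9: +12·20° lon, +9·10° lat → SW at lon 60°, lat 0°.
Square 7, 5: +7·2° lon, +5·1° lat → SW at lon 74°, lat 5°.
Subsquare u=20, m=12: +20·0.0833333° lon, +12·0.0416667° lat → SW at lon 75.6667°, lat 5.5°.
Cell spans 0.0833333° lon × 0.0416667° lat.
west 75.6667, east 75.7500.

75.6667, 75.7500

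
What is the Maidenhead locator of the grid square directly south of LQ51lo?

LQ51ln

Latitude subsquare o = 14; −1 → 13 = n.
The longitude characters are unchanged.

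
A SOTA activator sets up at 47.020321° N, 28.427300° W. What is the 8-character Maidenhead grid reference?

Add 180° to longitude and 90° to latitude: 151.57270, 137.02032.
Field: 151.57270/20 → 7 → H, 137.02032/10 → 13 → N; chars HN.
Square: 11.57270/2 → 5, 7.02032/1 → 7; chars 57.
Subsquare: 1.57270/0.0833333 → 18 → s, 0.02032/0.0416667 → 0 → a; chars sa.
Extended square: 0.07270/0.00833333 → 8, 0.02032/0.00416667 → 4; chars 84.

HN57sa84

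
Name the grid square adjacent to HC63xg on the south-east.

Longitude subsquare x = 23; +1 → 24, wraps to 0 = a, carry into square.
Longitude square 6; +1 → 7.
Latitude subsquare g = 6; −1 → 5 = f.

HC73af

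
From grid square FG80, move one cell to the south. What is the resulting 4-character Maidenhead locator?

FF89

Latitude square 0; −1 → -1, wraps to 9, carry into field.
Latitude field G = 6; −1 → 5 = F.
The longitude characters are unchanged.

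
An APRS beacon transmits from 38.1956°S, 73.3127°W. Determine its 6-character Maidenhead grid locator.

FF31it

Shift to the Maidenhead origin (180°W, 90°S): lon 106.6873, lat 51.8044.
Field: 106.6873/20 → 5 → F, 51.8044/10 → 5 → F; chars FF.
Square: 6.6873/2 → 3, 1.8044/1 → 1; chars 31.
Subsquare: 0.6873/0.0833333 → 8 → i, 0.8044/0.0416667 → 19 → t; chars it.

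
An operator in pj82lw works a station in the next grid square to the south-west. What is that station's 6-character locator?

PJ82kv

Longitude subsquare l = 11; −1 → 10 = k.
Latitude subsquare w = 22; −1 → 21 = v.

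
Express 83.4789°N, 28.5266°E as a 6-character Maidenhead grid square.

KR43gl

Offset from 180°W / 90°S: lon 208.5266°, lat 173.4789°.
Field: 208.5266/20 → 10 → K, 173.4789/10 → 17 → R; chars KR.
Square: 8.5266/2 → 4, 3.4789/1 → 3; chars 43.
Subsquare: 0.5266/0.0833333 → 6 → g, 0.4789/0.0416667 → 11 → l; chars gl.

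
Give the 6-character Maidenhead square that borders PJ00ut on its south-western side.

PJ00ts

Longitude subsquare u = 20; −1 → 19 = t.
Latitude subsquare t = 19; −1 → 18 = s.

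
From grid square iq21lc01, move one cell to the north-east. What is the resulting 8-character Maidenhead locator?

IQ21lc12

Longitude extended square 0; +1 → 1.
Latitude extended square 1; +1 → 2.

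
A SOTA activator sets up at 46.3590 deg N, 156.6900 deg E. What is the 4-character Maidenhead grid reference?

Add 180° to longitude and 90° to latitude: 336.69, 136.36.
Field (20°×10°, letters A–R): lon ⌊336.69/20⌋ = 16 → Q; lat ⌊136.36/10⌋ = 13 → N.
Square (2°×1°, digits 0–9): lon ⌊16.69/2⌋ = 8; lat ⌊6.36/1⌋ = 6.

QN86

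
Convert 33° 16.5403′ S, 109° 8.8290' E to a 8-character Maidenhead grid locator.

OF46nr73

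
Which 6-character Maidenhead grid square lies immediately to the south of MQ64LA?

MQ63lx

Latitude subsquare a = 0; −1 → -1, wraps to 23 = x, carry into square.
Latitude square 4; −1 → 3.
The longitude characters are unchanged.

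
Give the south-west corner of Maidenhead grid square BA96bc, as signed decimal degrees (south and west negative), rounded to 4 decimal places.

Field B=1, A=0: +1·20° lon, +0·10° lat → SW at lon -160°, lat -90°.
Square 9, 6: +9·2° lon, +6·1° lat → SW at lon -142°, lat -84°.
Subsquare b=1, c=2: +1·0.0833333° lon, +2·0.0416667° lat → SW at lon -141.917°, lat -83.9167°.
latitude -83.9167, longitude -141.9167.

-83.9167, -141.9167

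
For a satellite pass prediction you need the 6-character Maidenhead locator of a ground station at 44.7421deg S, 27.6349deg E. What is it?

KE35tg

Shift to the Maidenhead origin (180°W, 90°S): lon 207.6349, lat 45.2579.
Field: lon ⌊207.6349/20⌋ = 10 → K; lat ⌊45.2579/10⌋ = 4 → E.
Square: lon ⌊7.6349/2⌋ = 3; lat ⌊5.2579/1⌋ = 5.
Subsquare: lon ⌊1.6349/0.0833333⌋ = 19 → t; lat ⌊0.2579/0.0416667⌋ = 6 → g.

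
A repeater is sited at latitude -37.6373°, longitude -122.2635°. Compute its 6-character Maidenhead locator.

Offset from 180°W / 90°S: lon 57.7365°, lat 52.3627°.
Field: 57.7365/20 → 2 → C, 52.3627/10 → 5 → F; chars CF.
Square: 17.7365/2 → 8, 2.3627/1 → 2; chars 82.
Subsquare: 1.7365/0.0833333 → 20 → u, 0.3627/0.0416667 → 8 → i; chars ui.

CF82ui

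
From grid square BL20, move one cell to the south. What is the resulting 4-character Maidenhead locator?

Latitude square 0; −1 → -1, wraps to 9, carry into field.
Latitude field L = 11; −1 → 10 = K.
The longitude characters are unchanged.

BK29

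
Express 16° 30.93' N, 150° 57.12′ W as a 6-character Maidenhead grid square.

BK46mm

Add 180° to longitude and 90° to latitude: 29.0480, 106.5155.
Field: 29.0480/20 → 1 → B, 106.5155/10 → 10 → K; chars BK.
Square: 9.0480/2 → 4, 6.5155/1 → 6; chars 46.
Subsquare: 1.0480/0.0833333 → 12 → m, 0.5155/0.0416667 → 12 → m; chars mm.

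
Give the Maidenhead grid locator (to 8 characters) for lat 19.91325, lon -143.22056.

Add 180° to longitude and 90° to latitude: 36.77944, 109.91325.
Field (20°×10°, letters A–R): lon ⌊36.77944/20⌋ = 1 → B; lat ⌊109.91325/10⌋ = 10 → K.
Square (2°×1°, digits 0–9): lon ⌊16.77944/2⌋ = 8; lat ⌊9.91325/1⌋ = 9.
Subsquare (5′×2.5′, letters a–x): lon ⌊0.77944/0.0833333⌋ = 9 → j; lat ⌊0.91325/0.0416667⌋ = 21 → v.
Extended square (30″×15″, digits 0–9): lon ⌊0.02944/0.00833333⌋ = 3; lat ⌊0.03825/0.00416667⌋ = 9.

BK89jv39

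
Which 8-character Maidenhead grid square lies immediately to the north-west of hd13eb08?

HD13db99

Longitude extended square 0; −1 → -1, wraps to 9, carry into subsquare.
Longitude subsquare e = 4; −1 → 3 = d.
Latitude extended square 8; +1 → 9.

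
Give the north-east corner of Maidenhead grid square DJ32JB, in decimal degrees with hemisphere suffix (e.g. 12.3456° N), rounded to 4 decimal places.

2.0833° N, 113.1667° W

Field D=3, J=9: +3·20° lon, +9·10° lat → SW at lon -120°, lat 0°.
Square 3, 2: +3·2° lon, +2·1° lat → SW at lon -114°, lat 2°.
Subsquare j=9, b=1: +9·0.0833333° lon, +1·0.0416667° lat → SW at lon -113.25°, lat 2.04167°.
Cell spans 0.0833333° lon × 0.0416667° lat. NE corner is SW corner plus one full cell.
latitude 2.0833° N, longitude 113.1667° W.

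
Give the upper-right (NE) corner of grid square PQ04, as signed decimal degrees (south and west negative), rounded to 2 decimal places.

Field P=15, Q=16: +15·20° lon, +16·10° lat → SW at lon 120°, lat 70°.
Square 0, 4: +0·2° lon, +4·1° lat → SW at lon 120°, lat 74°.
Cell spans 2° lon × 1° lat. NE corner is SW corner plus one full cell.
latitude 75.00, longitude 122.00.

75.00, 122.00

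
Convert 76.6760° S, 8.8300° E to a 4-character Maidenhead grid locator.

JB43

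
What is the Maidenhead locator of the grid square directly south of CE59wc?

Latitude subsquare c = 2; −1 → 1 = b.
The longitude characters are unchanged.

CE59wb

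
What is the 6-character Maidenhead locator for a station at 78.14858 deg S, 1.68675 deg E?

JB01uu

Offset from 180°W / 90°S: lon 181.6867°, lat 11.8514°.
Field: lon ⌊181.6867/20⌋ = 9 → J; lat ⌊11.8514/10⌋ = 1 → B.
Square: lon ⌊1.6867/2⌋ = 0; lat ⌊1.8514/1⌋ = 1.
Subsquare: lon ⌊1.6867/0.0833333⌋ = 20 → u; lat ⌊0.8514/0.0416667⌋ = 20 → u.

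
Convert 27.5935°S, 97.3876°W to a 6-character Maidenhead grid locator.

EG12hj

Offset from 180°W / 90°S: lon 82.6124°, lat 62.4065°.
Field: 82.6124/20 → 4 → E, 62.4065/10 → 6 → G; chars EG.
Square: 2.6124/2 → 1, 2.4065/1 → 2; chars 12.
Subsquare: 0.6124/0.0833333 → 7 → h, 0.4065/0.0416667 → 9 → j; chars hj.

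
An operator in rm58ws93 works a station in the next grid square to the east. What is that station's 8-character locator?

Longitude extended square 9; +1 → 10, wraps to 0, carry into subsquare.
Longitude subsquare w = 22; +1 → 23 = x.
The latitude characters are unchanged.

RM58xs03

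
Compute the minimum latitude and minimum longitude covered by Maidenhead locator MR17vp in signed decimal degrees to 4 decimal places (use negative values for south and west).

87.6250, 63.7500

Field M=12, R=17: +12·20° lon, +17·10° lat → SW at lon 60°, lat 80°.
Square 1, 7: +1·2° lon, +7·1° lat → SW at lon 62°, lat 87°.
Subsquare v=21, p=15: +21·0.0833333° lon, +15·0.0416667° lat → SW at lon 63.75°, lat 87.625°.
latitude 87.6250, longitude 63.7500.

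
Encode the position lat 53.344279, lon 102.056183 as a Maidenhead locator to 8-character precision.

Add 180° to longitude and 90° to latitude: 282.05618, 143.34428.
Field: lon ⌊282.05618/20⌋ = 14 → O; lat ⌊143.34428/10⌋ = 14 → O.
Square: lon ⌊2.05618/2⌋ = 1; lat ⌊3.34428/1⌋ = 3.
Subsquare: lon ⌊0.05618/0.0833333⌋ = 0 → a; lat ⌊0.34428/0.0416667⌋ = 8 → i.
Extended square: lon ⌊0.05618/0.00833333⌋ = 6; lat ⌊0.01095/0.00416667⌋ = 2.

OO13ai62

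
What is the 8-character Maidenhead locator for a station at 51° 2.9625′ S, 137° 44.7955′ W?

CD18dw08

Offset from 180°W / 90°S: lon 42.25341°, lat 38.95063°.
Field: lon ⌊42.25341/20⌋ = 2 → C; lat ⌊38.95063/10⌋ = 3 → D.
Square: lon ⌊2.25341/2⌋ = 1; lat ⌊8.95063/1⌋ = 8.
Subsquare: lon ⌊0.25341/0.0833333⌋ = 3 → d; lat ⌊0.95063/0.0416667⌋ = 22 → w.
Extended square: lon ⌊0.00341/0.00833333⌋ = 0; lat ⌊0.03396/0.00416667⌋ = 8.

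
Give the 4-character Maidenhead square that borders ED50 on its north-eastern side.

ED61

Longitude square 5; +1 → 6.
Latitude square 0; +1 → 1.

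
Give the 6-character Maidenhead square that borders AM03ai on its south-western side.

RM93xh

Longitude subsquare a = 0; −1 → -1, wraps to 23 = x, carry into square.
Longitude square 0; −1 → -1, wraps to 9, carry into field.
Longitude field A = 0; −1 → -1, wraps to 17 = R, wrapping around the antimeridian.
Latitude subsquare i = 8; −1 → 7 = h.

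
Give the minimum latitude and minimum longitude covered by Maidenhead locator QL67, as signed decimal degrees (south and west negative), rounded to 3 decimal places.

Field Q=16, L=11: +16·20° lon, +11·10° lat → SW at lon 140°, lat 20°.
Square 6, 7: +6·2° lon, +7·1° lat → SW at lon 152°, lat 27°.
latitude 27.000, longitude 152.000.

27.000, 152.000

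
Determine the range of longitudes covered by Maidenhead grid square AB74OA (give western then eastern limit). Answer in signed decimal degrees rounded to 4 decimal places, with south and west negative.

-164.8333, -164.7500

Field A=0, B=1: +0·20° lon, +1·10° lat → SW at lon -180°, lat -80°.
Square 7, 4: +7·2° lon, +4·1° lat → SW at lon -166°, lat -76°.
Subsquare o=14, a=0: +14·0.0833333° lon, +0·0.0416667° lat → SW at lon -164.833°, lat -76°.
Cell spans 0.0833333° lon × 0.0416667° lat.
west -164.8333, east -164.7500.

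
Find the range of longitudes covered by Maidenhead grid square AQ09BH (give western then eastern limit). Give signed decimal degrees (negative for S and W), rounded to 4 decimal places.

-179.9167, -179.8333

Field A=0, Q=16: +0·20° lon, +16·10° lat → SW at lon -180°, lat 70°.
Square 0, 9: +0·2° lon, +9·1° lat → SW at lon -180°, lat 79°.
Subsquare b=1, h=7: +1·0.0833333° lon, +7·0.0416667° lat → SW at lon -179.917°, lat 79.2917°.
Cell spans 0.0833333° lon × 0.0416667° lat.
west -179.9167, east -179.8333.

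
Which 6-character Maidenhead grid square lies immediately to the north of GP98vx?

GP99va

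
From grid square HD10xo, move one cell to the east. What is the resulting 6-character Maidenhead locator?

Longitude subsquare x = 23; +1 → 24, wraps to 0 = a, carry into square.
Longitude square 1; +1 → 2.
The latitude characters are unchanged.

HD20ao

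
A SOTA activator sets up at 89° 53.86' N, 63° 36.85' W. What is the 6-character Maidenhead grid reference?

FR89ev

Offset from 180°W / 90°S: lon 116.3858°, lat 179.8977°.
Field: lon ⌊116.3858/20⌋ = 5 → F; lat ⌊179.8977/10⌋ = 17 → R.
Square: lon ⌊16.3858/2⌋ = 8; lat ⌊9.8977/1⌋ = 9.
Subsquare: lon ⌊0.3858/0.0833333⌋ = 4 → e; lat ⌊0.8977/0.0416667⌋ = 21 → v.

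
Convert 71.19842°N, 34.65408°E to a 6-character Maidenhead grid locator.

KQ71he

Add 180° to longitude and 90° to latitude: 214.6541, 161.1984.
Field: 214.6541/20 → 10 → K, 161.1984/10 → 16 → Q; chars KQ.
Square: 14.6541/2 → 7, 1.1984/1 → 1; chars 71.
Subsquare: 0.6541/0.0833333 → 7 → h, 0.1984/0.0416667 → 4 → e; chars he.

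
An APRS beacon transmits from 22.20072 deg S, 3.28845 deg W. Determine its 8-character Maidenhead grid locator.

IG87it51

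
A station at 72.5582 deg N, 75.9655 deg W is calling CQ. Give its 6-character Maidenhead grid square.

FQ22an

Add 180° to longitude and 90° to latitude: 104.0345, 162.5582.
Field (20°×10°, letters A–R): 104.0345/20 → 5 → F, 162.5582/10 → 16 → Q; chars FQ.
Square (2°×1°, digits 0–9): 4.0345/2 → 2, 2.5582/1 → 2; chars 22.
Subsquare (5′×2.5′, letters a–x): 0.0345/0.0833333 → 0 → a, 0.5582/0.0416667 → 13 → n; chars an.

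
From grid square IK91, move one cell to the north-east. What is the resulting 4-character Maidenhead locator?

JK02

Longitude square 9; +1 → 10, wraps to 0, carry into field.
Longitude field I = 8; +1 → 9 = J.
Latitude square 1; +1 → 2.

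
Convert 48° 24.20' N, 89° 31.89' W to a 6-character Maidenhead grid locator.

Add 180° to longitude and 90° to latitude: 90.4685, 138.4033.
Field (20°×10°, letters A–R): 90.4685/20 → 4 → E, 138.4033/10 → 13 → N; chars EN.
Square (2°×1°, digits 0–9): 10.4685/2 → 5, 8.4033/1 → 8; chars 58.
Subsquare (5′×2.5′, letters a–x): 0.4685/0.0833333 → 5 → f, 0.4033/0.0416667 → 9 → j; chars fj.

EN58fj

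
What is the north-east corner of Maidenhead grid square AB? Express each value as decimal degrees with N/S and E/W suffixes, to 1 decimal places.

Field A=0, B=1: +0·20° lon, +1·10° lat → SW at lon -180°, lat -80°.
Cell spans 20° lon × 10° lat. NE corner is SW corner plus one full cell.
latitude 70.0° S, longitude 160.0° W.

70.0° S, 160.0° W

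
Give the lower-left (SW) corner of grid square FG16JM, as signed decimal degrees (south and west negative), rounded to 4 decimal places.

Field F=5, G=6: +5·20° lon, +6·10° lat → SW at lon -80°, lat -30°.
Square 1, 6: +1·2° lon, +6·1° lat → SW at lon -78°, lat -24°.
Subsquare j=9, m=12: +9·0.0833333° lon, +12·0.0416667° lat → SW at lon -77.25°, lat -23.5°.
latitude -23.5000, longitude -77.2500.

-23.5000, -77.2500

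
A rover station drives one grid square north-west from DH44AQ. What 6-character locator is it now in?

DH34xr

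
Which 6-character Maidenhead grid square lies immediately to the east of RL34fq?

RL34gq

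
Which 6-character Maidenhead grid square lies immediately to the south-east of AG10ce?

AG10dd

Longitude subsquare c = 2; +1 → 3 = d.
Latitude subsquare e = 4; −1 → 3 = d.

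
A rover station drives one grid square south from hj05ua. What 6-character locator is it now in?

Latitude subsquare a = 0; −1 → -1, wraps to 23 = x, carry into square.
Latitude square 5; −1 → 4.
The longitude characters are unchanged.

HJ04ux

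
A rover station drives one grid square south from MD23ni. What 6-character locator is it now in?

MD23nh

Latitude subsquare i = 8; −1 → 7 = h.
The longitude characters are unchanged.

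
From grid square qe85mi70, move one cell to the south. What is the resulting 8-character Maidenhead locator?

Latitude extended square 0; −1 → -1, wraps to 9, carry into subsquare.
Latitude subsquare i = 8; −1 → 7 = h.
The longitude characters are unchanged.

QE85mh79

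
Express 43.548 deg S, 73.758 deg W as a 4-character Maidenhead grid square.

FE36

Shift to the Maidenhead origin (180°W, 90°S): lon 106.24, lat 46.45.
Field: 106.24/20 → 5 → F, 46.45/10 → 4 → E; chars FE.
Square: 6.24/2 → 3, 6.45/1 → 6; chars 36.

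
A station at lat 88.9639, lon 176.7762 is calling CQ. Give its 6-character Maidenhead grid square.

RR88jx

Offset from 180°W / 90°S: lon 356.7762°, lat 178.9639°.
Field: lon ⌊356.7762/20⌋ = 17 → R; lat ⌊178.9639/10⌋ = 17 → R.
Square: lon ⌊16.7762/2⌋ = 8; lat ⌊8.9639/1⌋ = 8.
Subsquare: lon ⌊0.7762/0.0833333⌋ = 9 → j; lat ⌊0.9639/0.0416667⌋ = 23 → x.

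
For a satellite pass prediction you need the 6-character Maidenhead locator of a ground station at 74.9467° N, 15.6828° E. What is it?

Add 180° to longitude and 90° to latitude: 195.6828, 164.9467.
Field: 195.6828/20 → 9 → J, 164.9467/10 → 16 → Q; chars JQ.
Square: 15.6828/2 → 7, 4.9467/1 → 4; chars 74.
Subsquare: 1.6828/0.0833333 → 20 → u, 0.9467/0.0416667 → 22 → w; chars uw.

JQ74uw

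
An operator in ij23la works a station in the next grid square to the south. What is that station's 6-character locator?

IJ22lx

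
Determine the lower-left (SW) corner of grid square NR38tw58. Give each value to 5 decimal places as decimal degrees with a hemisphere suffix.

88.95000° N, 87.62500° E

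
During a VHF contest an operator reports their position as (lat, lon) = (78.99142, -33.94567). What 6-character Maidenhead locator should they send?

Shift to the Maidenhead origin (180°W, 90°S): lon 146.0543, lat 168.9914.
Field: 146.0543/20 → 7 → H, 168.9914/10 → 16 → Q; chars HQ.
Square: 6.0543/2 → 3, 8.9914/1 → 8; chars 38.
Subsquare: 0.0543/0.0833333 → 0 → a, 0.9914/0.0416667 → 23 → x; chars ax.

HQ38ax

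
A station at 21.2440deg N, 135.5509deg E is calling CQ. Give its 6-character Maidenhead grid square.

PL71sf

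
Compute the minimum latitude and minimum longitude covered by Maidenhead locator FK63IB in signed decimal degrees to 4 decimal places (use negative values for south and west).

13.0417, -67.3333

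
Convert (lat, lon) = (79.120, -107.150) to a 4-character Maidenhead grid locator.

DQ69

Offset from 180°W / 90°S: lon 72.85°, lat 169.12°.
Field: 72.85/20 → 3 → D, 169.12/10 → 16 → Q; chars DQ.
Square: 12.85/2 → 6, 9.12/1 → 9; chars 69.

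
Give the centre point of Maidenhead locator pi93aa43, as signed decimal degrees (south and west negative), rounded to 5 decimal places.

-6.98542, 138.03750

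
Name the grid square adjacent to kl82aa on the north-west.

KL72xb

Longitude subsquare a = 0; −1 → -1, wraps to 23 = x, carry into square.
Longitude square 8; −1 → 7.
Latitude subsquare a = 0; +1 → 1 = b.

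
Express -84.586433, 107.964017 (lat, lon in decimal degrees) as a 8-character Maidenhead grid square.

Shift to the Maidenhead origin (180°W, 90°S): lon 287.96402, lat 5.41357.
Field: lon ⌊287.96402/20⌋ = 14 → O; lat ⌊5.41357/10⌋ = 0 → A.
Square: lon ⌊7.96402/2⌋ = 3; lat ⌊5.41357/1⌋ = 5.
Subsquare: lon ⌊1.96402/0.0833333⌋ = 23 → x; lat ⌊0.41357/0.0416667⌋ = 9 → j.
Extended square: lon ⌊0.04735/0.00833333⌋ = 5; lat ⌊0.03857/0.00416667⌋ = 9.

OA35xj59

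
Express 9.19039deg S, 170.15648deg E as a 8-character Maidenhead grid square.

Shift to the Maidenhead origin (180°W, 90°S): lon 350.15648, lat 80.80961.
Field: lon ⌊350.15648/20⌋ = 17 → R; lat ⌊80.80961/10⌋ = 8 → I.
Square: lon ⌊10.15648/2⌋ = 5; lat ⌊0.80961/1⌋ = 0.
Subsquare: lon ⌊0.15648/0.0833333⌋ = 1 → b; lat ⌊0.80961/0.0416667⌋ = 19 → t.
Extended square: lon ⌊0.07315/0.00833333⌋ = 8; lat ⌊0.01794/0.00416667⌋ = 4.

RI50bt84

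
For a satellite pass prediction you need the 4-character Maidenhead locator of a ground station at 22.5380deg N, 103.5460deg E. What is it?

Shift to the Maidenhead origin (180°W, 90°S): lon 283.55, lat 112.54.
Field: lon ⌊283.55/20⌋ = 14 → O; lat ⌊112.54/10⌋ = 11 → L.
Square: lon ⌊3.55/2⌋ = 1; lat ⌊2.54/1⌋ = 2.

OL12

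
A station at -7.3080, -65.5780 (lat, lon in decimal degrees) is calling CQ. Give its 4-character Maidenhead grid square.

FI72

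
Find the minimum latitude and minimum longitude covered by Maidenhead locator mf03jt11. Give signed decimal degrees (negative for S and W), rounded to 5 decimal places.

Field M=12, F=5: +12·20° lon, +5·10° lat → SW at lon 60°, lat -40°.
Square 0, 3: +0·2° lon, +3·1° lat → SW at lon 60°, lat -37°.
Subsquare j=9, t=19: +9·0.0833333° lon, +19·0.0416667° lat → SW at lon 60.75°, lat -36.2083°.
Extended square 1, 1: +1·0.00833333° lon, +1·0.00416667° lat → SW at lon 60.7583°, lat -36.2042°.
latitude -36.20417, longitude 60.75833.

-36.20417, 60.75833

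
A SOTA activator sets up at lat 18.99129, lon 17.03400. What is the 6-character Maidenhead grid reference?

JK88mx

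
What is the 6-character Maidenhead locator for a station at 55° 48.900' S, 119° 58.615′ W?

DD04ae

Add 180° to longitude and 90° to latitude: 60.0231, 34.1850.
Field: 60.0231/20 → 3 → D, 34.1850/10 → 3 → D; chars DD.
Square: 0.0231/2 → 0, 4.1850/1 → 4; chars 04.
Subsquare: 0.0231/0.0833333 → 0 → a, 0.1850/0.0416667 → 4 → e; chars ae.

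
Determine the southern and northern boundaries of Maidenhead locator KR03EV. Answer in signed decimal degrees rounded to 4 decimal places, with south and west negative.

83.8750, 83.9167

Field K=10, R=17: +10·20° lon, +17·10° lat → SW at lon 20°, lat 80°.
Square 0, 3: +0·2° lon, +3·1° lat → SW at lon 20°, lat 83°.
Subsquare e=4, v=21: +4·0.0833333° lon, +21·0.0416667° lat → SW at lon 20.3333°, lat 83.875°.
Cell spans 0.0833333° lon × 0.0416667° lat.
south 83.8750, north 83.9167.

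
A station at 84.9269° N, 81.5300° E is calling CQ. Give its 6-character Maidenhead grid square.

NR04sw

Offset from 180°W / 90°S: lon 261.5300°, lat 174.9269°.
Field: lon ⌊261.5300/20⌋ = 13 → N; lat ⌊174.9269/10⌋ = 17 → R.
Square: lon ⌊1.5300/2⌋ = 0; lat ⌊4.9269/1⌋ = 4.
Subsquare: lon ⌊1.5300/0.0833333⌋ = 18 → s; lat ⌊0.9269/0.0416667⌋ = 22 → w.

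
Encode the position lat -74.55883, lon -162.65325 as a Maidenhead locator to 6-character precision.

AB85qk

Shift to the Maidenhead origin (180°W, 90°S): lon 17.3467, lat 15.4412.
Field: lon ⌊17.3467/20⌋ = 0 → A; lat ⌊15.4412/10⌋ = 1 → B.
Square: lon ⌊17.3467/2⌋ = 8; lat ⌊5.4412/1⌋ = 5.
Subsquare: lon ⌊1.3467/0.0833333⌋ = 16 → q; lat ⌊0.4412/0.0416667⌋ = 10 → k.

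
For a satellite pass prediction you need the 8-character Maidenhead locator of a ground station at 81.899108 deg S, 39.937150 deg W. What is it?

HA08ac74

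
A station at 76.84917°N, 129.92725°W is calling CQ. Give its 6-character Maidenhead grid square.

Add 180° to longitude and 90° to latitude: 50.0728, 166.8492.
Field: 50.0728/20 → 2 → C, 166.8492/10 → 16 → Q; chars CQ.
Square: 10.0728/2 → 5, 6.8492/1 → 6; chars 56.
Subsquare: 0.0728/0.0833333 → 0 → a, 0.8492/0.0416667 → 20 → u; chars au.

CQ56au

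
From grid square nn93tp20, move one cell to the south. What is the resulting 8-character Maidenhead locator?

Latitude extended square 0; −1 → -1, wraps to 9, carry into subsquare.
Latitude subsquare p = 15; −1 → 14 = o.
The longitude characters are unchanged.

NN93to29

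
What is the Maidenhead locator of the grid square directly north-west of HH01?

GH92

Longitude square 0; −1 → -1, wraps to 9, carry into field.
Longitude field H = 7; −1 → 6 = G.
Latitude square 1; +1 → 2.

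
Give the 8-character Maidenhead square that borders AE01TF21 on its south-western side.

AE01tf10

Longitude extended square 2; −1 → 1.
Latitude extended square 1; −1 → 0.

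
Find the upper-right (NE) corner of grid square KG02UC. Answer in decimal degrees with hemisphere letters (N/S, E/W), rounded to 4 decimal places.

27.8750° S, 21.7500° E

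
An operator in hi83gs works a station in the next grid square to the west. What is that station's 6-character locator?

HI83fs

Longitude subsquare g = 6; −1 → 5 = f.
The latitude characters are unchanged.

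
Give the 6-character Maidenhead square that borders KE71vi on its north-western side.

KE71uj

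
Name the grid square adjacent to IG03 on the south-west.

HG92

Longitude square 0; −1 → -1, wraps to 9, carry into field.
Longitude field I = 8; −1 → 7 = H.
Latitude square 3; −1 → 2.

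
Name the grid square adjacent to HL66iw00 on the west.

Longitude extended square 0; −1 → -1, wraps to 9, carry into subsquare.
Longitude subsquare i = 8; −1 → 7 = h.
The latitude characters are unchanged.

HL66hw90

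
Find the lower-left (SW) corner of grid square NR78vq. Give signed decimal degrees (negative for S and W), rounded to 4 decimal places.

88.6667, 95.7500

Field N=13, R=17: +13·20° lon, +17·10° lat → SW at lon 80°, lat 80°.
Square 7, 8: +7·2° lon, +8·1° lat → SW at lon 94°, lat 88°.
Subsquare v=21, q=16: +21·0.0833333° lon, +16·0.0416667° lat → SW at lon 95.75°, lat 88.6667°.
latitude 88.6667, longitude 95.7500.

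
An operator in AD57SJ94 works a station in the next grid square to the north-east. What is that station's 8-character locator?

Longitude extended square 9; +1 → 10, wraps to 0, carry into subsquare.
Longitude subsquare s = 18; +1 → 19 = t.
Latitude extended square 4; +1 → 5.

AD57tj05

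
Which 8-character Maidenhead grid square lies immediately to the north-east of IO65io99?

IO65jp00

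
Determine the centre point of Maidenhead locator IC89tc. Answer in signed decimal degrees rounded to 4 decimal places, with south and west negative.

-60.8958, -2.3750

Field I=8, C=2: +8·20° lon, +2·10° lat → SW at lon -20°, lat -70°.
Square 8, 9: +8·2° lon, +9·1° lat → SW at lon -4°, lat -61°.
Subsquare t=19, c=2: +19·0.0833333° lon, +2·0.0416667° lat → SW at lon -2.41667°, lat -60.9167°.
Cell spans 0.0833333° lon × 0.0416667° lat. Centre is SW corner plus half of each.
latitude -60.8958, longitude -2.3750.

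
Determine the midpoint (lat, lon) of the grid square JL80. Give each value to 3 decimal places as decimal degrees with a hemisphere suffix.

20.500° N, 17.000° E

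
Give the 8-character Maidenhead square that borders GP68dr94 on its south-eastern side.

GP68er03

Longitude extended square 9; +1 → 10, wraps to 0, carry into subsquare.
Longitude subsquare d = 3; +1 → 4 = e.
Latitude extended square 4; −1 → 3.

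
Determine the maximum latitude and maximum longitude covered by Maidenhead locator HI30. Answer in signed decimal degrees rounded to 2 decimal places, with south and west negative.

-9.00, -32.00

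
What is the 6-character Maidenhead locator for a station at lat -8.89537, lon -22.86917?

HI81nc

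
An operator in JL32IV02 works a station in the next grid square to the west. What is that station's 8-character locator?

Longitude extended square 0; −1 → -1, wraps to 9, carry into subsquare.
Longitude subsquare i = 8; −1 → 7 = h.
The latitude characters are unchanged.

JL32hv92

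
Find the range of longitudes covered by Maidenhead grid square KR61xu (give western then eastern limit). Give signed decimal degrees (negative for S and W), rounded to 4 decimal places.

Field K=10, R=17: +10·20° lon, +17·10° lat → SW at lon 20°, lat 80°.
Square 6, 1: +6·2° lon, +1·1° lat → SW at lon 32°, lat 81°.
Subsquare x=23, u=20: +23·0.0833333° lon, +20·0.0416667° lat → SW at lon 33.9167°, lat 81.8333°.
Cell spans 0.0833333° lon × 0.0416667° lat.
west 33.9167, east 34.0000.

33.9167, 34.0000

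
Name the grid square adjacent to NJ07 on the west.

Longitude square 0; −1 → -1, wraps to 9, carry into field.
Longitude field N = 13; −1 → 12 = M.
The latitude characters are unchanged.

MJ97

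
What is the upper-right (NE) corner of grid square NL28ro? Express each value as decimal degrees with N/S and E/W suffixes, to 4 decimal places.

28.6250° N, 85.5000° E

Field N=13, L=11: +13·20° lon, +11·10° lat → SW at lon 80°, lat 20°.
Square 2, 8: +2·2° lon, +8·1° lat → SW at lon 84°, lat 28°.
Subsquare r=17, o=14: +17·0.0833333° lon, +14·0.0416667° lat → SW at lon 85.4167°, lat 28.5833°.
Cell spans 0.0833333° lon × 0.0416667° lat. NE corner is SW corner plus one full cell.
latitude 28.6250° N, longitude 85.5000° E.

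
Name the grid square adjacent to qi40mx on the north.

Latitude subsquare x = 23; +1 → 24, wraps to 0 = a, carry into square.
Latitude square 0; +1 → 1.
The longitude characters are unchanged.

QI41ma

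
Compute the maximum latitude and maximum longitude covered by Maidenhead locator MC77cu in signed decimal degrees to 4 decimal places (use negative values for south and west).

-62.1250, 74.2500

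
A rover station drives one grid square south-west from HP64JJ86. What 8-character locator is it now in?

HP64jj75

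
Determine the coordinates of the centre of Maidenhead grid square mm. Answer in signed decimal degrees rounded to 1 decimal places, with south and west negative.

Field M=12, M=12: +12·20° lon, +12·10° lat → SW at lon 60°, lat 30°.
Cell spans 20° lon × 10° lat. Centre is SW corner plus half of each.
latitude 35.0, longitude 70.0.

35.0, 70.0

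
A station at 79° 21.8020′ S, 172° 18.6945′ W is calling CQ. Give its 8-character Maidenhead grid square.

AB30up22

Offset from 180°W / 90°S: lon 7.68842°, lat 10.63663°.
Field (20°×10°, letters A–R): 7.68842/20 → 0 → A, 10.63663/10 → 1 → B; chars AB.
Square (2°×1°, digits 0–9): 7.68842/2 → 3, 0.63663/1 → 0; chars 30.
Subsquare (5′×2.5′, letters a–x): 1.68842/0.0833333 → 20 → u, 0.63663/0.0416667 → 15 → p; chars up.
Extended square (30″×15″, digits 0–9): 0.02176/0.00833333 → 2, 0.01163/0.00416667 → 2; chars 22.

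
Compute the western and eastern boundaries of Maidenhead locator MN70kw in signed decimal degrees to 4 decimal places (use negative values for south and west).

74.8333, 74.9167

Field M=12, N=13: +12·20° lon, +13·10° lat → SW at lon 60°, lat 40°.
Square 7, 0: +7·2° lon, +0·1° lat → SW at lon 74°, lat 40°.
Subsquare k=10, w=22: +10·0.0833333° lon, +22·0.0416667° lat → SW at lon 74.8333°, lat 40.9167°.
Cell spans 0.0833333° lon × 0.0416667° lat.
west 74.8333, east 74.9167.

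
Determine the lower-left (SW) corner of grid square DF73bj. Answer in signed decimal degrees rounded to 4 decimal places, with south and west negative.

-36.6250, -105.9167

Field D=3, F=5: +3·20° lon, +5·10° lat → SW at lon -120°, lat -40°.
Square 7, 3: +7·2° lon, +3·1° lat → SW at lon -106°, lat -37°.
Subsquare b=1, j=9: +1·0.0833333° lon, +9·0.0416667° lat → SW at lon -105.917°, lat -36.625°.
latitude -36.6250, longitude -105.9167.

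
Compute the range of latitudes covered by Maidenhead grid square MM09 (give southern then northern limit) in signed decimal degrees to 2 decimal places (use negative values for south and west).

39.00, 40.00

Field M=12, M=12: +12·20° lon, +12·10° lat → SW at lon 60°, lat 30°.
Square 0, 9: +0·2° lon, +9·1° lat → SW at lon 60°, lat 39°.
Cell spans 2° lon × 1° lat.
south 39.00, north 40.00.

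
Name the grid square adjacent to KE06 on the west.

JE96

Longitude square 0; −1 → -1, wraps to 9, carry into field.
Longitude field K = 10; −1 → 9 = J.
The latitude characters are unchanged.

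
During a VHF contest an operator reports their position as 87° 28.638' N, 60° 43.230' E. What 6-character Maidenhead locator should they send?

Offset from 180°W / 90°S: lon 240.7205°, lat 177.4773°.
Field: lon ⌊240.7205/20⌋ = 12 → M; lat ⌊177.4773/10⌋ = 17 → R.
Square: lon ⌊0.7205/2⌋ = 0; lat ⌊7.4773/1⌋ = 7.
Subsquare: lon ⌊0.7205/0.0833333⌋ = 8 → i; lat ⌊0.4773/0.0416667⌋ = 11 → l.

MR07il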